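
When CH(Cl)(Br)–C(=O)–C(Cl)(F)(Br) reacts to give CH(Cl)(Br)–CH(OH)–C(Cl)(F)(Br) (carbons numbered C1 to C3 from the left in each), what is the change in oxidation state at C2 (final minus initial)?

-2

Before: C2 has 2 bonds to C, 2 bonds to O → oxidation state +2.
After: C2 has 2 bonds to C, 1 bond to H, 1 bond to O → oxidation state 0.
Δ = 0 − (+2) = -2, so this is a reduction at C2.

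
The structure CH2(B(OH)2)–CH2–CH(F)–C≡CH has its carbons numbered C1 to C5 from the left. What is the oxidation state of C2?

-2

C2 has one bond to C (0), one bond to C (0), one bond to H (-1), one bond to H (-1).
Oxidation state = 0 + 0 − 1 − 1 = -2.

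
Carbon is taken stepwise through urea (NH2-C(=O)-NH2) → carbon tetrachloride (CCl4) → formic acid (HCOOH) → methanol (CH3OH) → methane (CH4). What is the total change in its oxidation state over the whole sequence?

-8

Carbon oxidation states along the series — urea: +4, carbon tetrachloride: +4, formic acid: +2, methanol: -2, methane: -4.
Net change = -4 − (+4) = -8.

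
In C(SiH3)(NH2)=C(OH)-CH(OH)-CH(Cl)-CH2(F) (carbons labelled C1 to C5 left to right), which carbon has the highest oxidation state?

Each bond to a more electronegative atom (O, N, halogen) counts +1, each bond to a less electronegative atom (H, metal, B, Si) counts −1, and each C–C bond counts 0. Tallying each carbon:
C1: 2C, 1N, 1Si → 0 + 1 − 1 = 0
C2: 3C, 1O → 0 + 1 = +1
C3: 2C, 1H, 1O → 0 − 1 + 1 = 0
C4: 2C, 1H, 1Cl → 0 − 1 + 1 = 0
C5: 1C, 2H, 1F → 0 − 2 + 1 = -1
The most oxidised carbon is C2 at +1.

C2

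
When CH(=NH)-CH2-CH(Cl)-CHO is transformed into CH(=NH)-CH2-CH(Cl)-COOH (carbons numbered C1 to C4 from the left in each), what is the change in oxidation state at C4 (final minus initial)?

Before: C4 has 1 bond to C, 1 bond to H, 2 bonds to O → oxidation state +1.
After: C4 has 1 bond to C, 3 bonds to O → oxidation state +3.
Δ = +3 − (+1) = +2, so this is an oxidation at C4.

+2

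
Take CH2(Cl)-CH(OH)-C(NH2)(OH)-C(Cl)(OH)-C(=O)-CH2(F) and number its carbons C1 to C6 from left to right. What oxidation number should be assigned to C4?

+2

Bonds to more-electronegative neighbours contribute +1 each, bonds to H or metals contribute −1 each, and C–C bonds contribute 0.
C4 has one bond to C (0), one bond to C (0), one bond to Cl (+1), one bond to O (+1).
Oxidation state = 0 + 0 + 1 + 1 = +2.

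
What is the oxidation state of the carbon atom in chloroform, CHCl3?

Each bond to a more electronegative atom (O, N, halogen) counts +1, each bond to a less electronegative atom (H, metal, B, Si) counts −1, and each C–C bond counts 0.
The carbon has one bond to H (-1), one bond to Cl (+1), one bond to Cl (+1), one bond to Cl (+1).
Oxidation state = -1 + 1 + 1 + 1 = +2.

+2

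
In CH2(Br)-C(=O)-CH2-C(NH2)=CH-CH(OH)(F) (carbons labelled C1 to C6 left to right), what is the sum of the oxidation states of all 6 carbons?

0

Tallying each carbon's bonds:
C1: 1C, 2H, 1Br → 0 − 2 + 1 = -1
C2: 2C, 2O → 0 + 2 = +2
C3: 2C, 2H → 0 − 2 = -2
C4: 3C, 1N → 0 + 1 = +1
C5: 3C, 1H → 0 − 1 = -1
C6: 1C, 1H, 1O, 1F → 0 − 1 + 1 + 1 = +1
Sum = -1 + 2 − 2 + 1 − 1 + 1 = 0.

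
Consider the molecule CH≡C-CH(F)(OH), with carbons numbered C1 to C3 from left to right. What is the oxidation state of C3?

+1

C3 has one bond to C (0), one bond to H (-1), one bond to F (+1), one bond to O (+1).
Oxidation state = 0 − 1 + 1 + 1 = +1.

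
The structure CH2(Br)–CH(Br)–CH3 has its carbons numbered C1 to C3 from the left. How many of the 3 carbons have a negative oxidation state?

Tallying each carbon's bonds:
C1: 1C, 2H, 1Br → 0 − 2 + 1 = -1
C2: 2C, 1H, 1Br → 0 − 1 + 1 = 0
C3: 1C, 3H → 0 − 3 = -3
2 carbons (C1, C3) meet the condition.

2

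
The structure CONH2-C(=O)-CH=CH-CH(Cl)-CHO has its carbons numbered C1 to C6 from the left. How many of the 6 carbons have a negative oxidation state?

2

Each bond to a more electronegative atom (O, N, halogen) counts +1, each bond to a less electronegative atom (H, metal, B, Si) counts −1, and each C–C bond counts 0. Tallying each carbon:
C1: 1C, 2O, 1N → 0 + 2 + 1 = +3
C2: 2C, 2O → 0 + 2 = +2
C3: 3C, 1H → 0 − 1 = -1
C4: 3C, 1H → 0 − 1 = -1
C5: 2C, 1H, 1Cl → 0 − 1 + 1 = 0
C6: 1C, 1H, 2O → 0 − 1 + 2 = +1
2 carbons (C3, C4) meet the condition.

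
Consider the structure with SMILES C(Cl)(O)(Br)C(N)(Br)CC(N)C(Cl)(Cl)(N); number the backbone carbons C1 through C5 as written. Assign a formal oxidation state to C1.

+3

Assign +1 per bond to O/N/halogen, −1 per bond to H or an electropositive element, and 0 per bond to carbon.
C1 has one bond to C (0), one bond to Cl (+1), one bond to O (+1), one bond to Br (+1).
Oxidation state = 0 + 1 + 1 + 1 = +3.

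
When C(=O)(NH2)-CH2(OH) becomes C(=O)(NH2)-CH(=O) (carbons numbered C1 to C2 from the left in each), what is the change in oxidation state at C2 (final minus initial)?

+2

Before: C2 has 1 bond to C, 2 bonds to H, 1 bond to O → oxidation state -1.
After: C2 has 1 bond to C, 1 bond to H, 2 bonds to O → oxidation state +1.
Δ = +1 − (-1) = +2, so this is an oxidation at C2.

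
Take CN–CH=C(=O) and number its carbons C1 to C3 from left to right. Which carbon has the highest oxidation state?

Bonds to more-electronegative neighbours contribute +1 each, bonds to H or metals contribute −1 each, and C–C bonds contribute 0. Tallying each carbon:
C1: 1C, 3N → 0 + 3 = +3
C2: 3C, 1H → 0 − 1 = -1
C3: 2C, 2O → 0 + 2 = +2
The most oxidised carbon is C1 at +3.

C1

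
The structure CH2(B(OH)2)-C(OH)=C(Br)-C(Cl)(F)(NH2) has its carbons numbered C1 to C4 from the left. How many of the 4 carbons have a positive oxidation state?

Tallying each carbon's bonds:
C1: 1C, 2H, 1B → 0 − 2 − 1 = -3
C2: 3C, 1O → 0 + 1 = +1
C3: 3C, 1Br → 0 + 1 = +1
C4: 1C, 1N, 1F, 1Cl → 0 + 1 + 1 + 1 = +3
3 carbons (C2, C3, C4) meet the condition.

3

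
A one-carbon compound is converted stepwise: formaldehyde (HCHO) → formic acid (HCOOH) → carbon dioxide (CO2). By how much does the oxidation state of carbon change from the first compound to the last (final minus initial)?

+4

Carbon oxidation states along the series — formaldehyde: 0, formic acid: +2, carbon dioxide: +4.
Net change = +4 − (0) = +4.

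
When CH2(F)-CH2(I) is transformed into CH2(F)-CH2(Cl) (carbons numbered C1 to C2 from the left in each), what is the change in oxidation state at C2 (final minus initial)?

Before: C2 has 1 bond to C, 2 bonds to H, 1 bond to I → oxidation state -1.
After: C2 has 1 bond to C, 2 bonds to H, 1 bond to Cl → oxidation state -1.
Δ = -1 − (-1) = 0, so no net redox change at C2.

0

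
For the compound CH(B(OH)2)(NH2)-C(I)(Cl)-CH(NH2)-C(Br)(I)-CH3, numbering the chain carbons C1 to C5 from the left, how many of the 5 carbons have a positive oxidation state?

2

Tallying each carbon's bonds:
C1: 1C, 1H, 1N, 1B → 0 − 1 + 1 − 1 = -1
C2: 2C, 1Cl, 1I → 0 + 1 + 1 = +2
C3: 2C, 1H, 1N → 0 − 1 + 1 = 0
C4: 2C, 1Br, 1I → 0 + 1 + 1 = +2
C5: 1C, 3H → 0 − 3 = -3
2 carbons (C2, C4) meet the condition.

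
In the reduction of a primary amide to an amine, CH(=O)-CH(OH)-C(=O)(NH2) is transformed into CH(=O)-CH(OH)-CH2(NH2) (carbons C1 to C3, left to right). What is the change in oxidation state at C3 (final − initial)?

-4

Before: C3 has 1 bond to C, 2 bonds to O, 1 bond to N → oxidation state +3.
After: C3 has 1 bond to C, 2 bonds to H, 1 bond to N → oxidation state -1.
Δ = -1 − (+3) = -4, so this is a reduction at C3.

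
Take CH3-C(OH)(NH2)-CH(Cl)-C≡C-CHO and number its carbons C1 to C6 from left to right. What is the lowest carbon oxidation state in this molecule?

Tallying each carbon's bonds:
C1: 1C, 3H → 0 − 3 = -3
C2: 2C, 1O, 1N → 0 + 1 + 1 = +2
C3: 2C, 1H, 1Cl → 0 − 1 + 1 = 0
C4: 4C → 0 = 0
C5: 4C → 0 = 0
C6: 1C, 1H, 2O → 0 − 1 + 2 = +1
The lowest value is -3.

-3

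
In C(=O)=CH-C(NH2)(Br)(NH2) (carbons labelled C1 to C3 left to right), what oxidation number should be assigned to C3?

Bonds to more-electronegative neighbours contribute +1 each, bonds to H or metals contribute −1 each, and C–C bonds contribute 0.
C3 has one bond to C (0), one bond to N (+1), one bond to Br (+1), one bond to N (+1).
Oxidation state = 0 + 1 + 1 + 1 = +3.

+3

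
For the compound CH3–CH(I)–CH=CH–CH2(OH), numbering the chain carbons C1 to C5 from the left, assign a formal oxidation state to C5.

-1

Count +1 for every bond to an atom more electronegative than carbon and −1 for every bond to one less electronegative; C–C bonds are 0.
C5 has one bond to C (0), one bond to H (-1), one bond to H (-1), one bond to O (+1).
Oxidation state = 0 − 1 − 1 + 1 = -1.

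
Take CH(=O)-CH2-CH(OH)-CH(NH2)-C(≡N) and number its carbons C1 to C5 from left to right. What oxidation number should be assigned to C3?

0

Count +1 for every bond to an atom more electronegative than carbon and −1 for every bond to one less electronegative; C–C bonds are 0.
C3 has one bond to C (0), one bond to C (0), one bond to O (+1), one bond to H (-1).
Oxidation state = 0 + 0 + 1 − 1 = 0.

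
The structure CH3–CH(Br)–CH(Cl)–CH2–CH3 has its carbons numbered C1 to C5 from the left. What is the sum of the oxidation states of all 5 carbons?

-8

Tallying each carbon's bonds:
C1: 1C, 3H → 0 − 3 = -3
C2: 2C, 1H, 1Br → 0 − 1 + 1 = 0
C3: 2C, 1H, 1Cl → 0 − 1 + 1 = 0
C4: 2C, 2H → 0 − 2 = -2
C5: 1C, 3H → 0 − 3 = -3
Sum = -3 + 0 + 0 − 2 − 3 = -8.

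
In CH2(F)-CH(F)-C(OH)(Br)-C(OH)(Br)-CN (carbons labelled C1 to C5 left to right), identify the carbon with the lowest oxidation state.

Tallying each carbon's bonds:
C1: 1C, 2H, 1F → 0 − 2 + 1 = -1
C2: 2C, 1H, 1F → 0 − 1 + 1 = 0
C3: 2C, 1O, 1Br → 0 + 1 + 1 = +2
C4: 2C, 1O, 1Br → 0 + 1 + 1 = +2
C5: 1C, 3N → 0 + 3 = +3
The most reduced carbon is C1 at -1.

C1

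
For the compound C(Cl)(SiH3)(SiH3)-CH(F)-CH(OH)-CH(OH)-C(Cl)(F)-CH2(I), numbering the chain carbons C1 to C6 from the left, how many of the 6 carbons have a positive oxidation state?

Tallying each carbon's bonds:
C1: 1C, 1Cl, 2Si → 0 + 1 − 2 = -1
C2: 2C, 1H, 1F → 0 − 1 + 1 = 0
C3: 2C, 1H, 1O → 0 − 1 + 1 = 0
C4: 2C, 1H, 1O → 0 − 1 + 1 = 0
C5: 2C, 1F, 1Cl → 0 + 1 + 1 = +2
C6: 1C, 2H, 1I → 0 − 2 + 1 = -1
1 carbon (C5) meets the condition.

1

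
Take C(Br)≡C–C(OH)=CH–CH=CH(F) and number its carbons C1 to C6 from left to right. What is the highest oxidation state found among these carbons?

Count +1 for every bond to an atom more electronegative than carbon and −1 for every bond to one less electronegative; C–C bonds are 0. Tallying each carbon:
C1: 3C, 1Br → 0 + 1 = +1
C2: 4C → 0 = 0
C3: 3C, 1O → 0 + 1 = +1
C4: 3C, 1H → 0 − 1 = -1
C5: 3C, 1H → 0 − 1 = -1
C6: 2C, 1H, 1F → 0 − 1 + 1 = 0
The highest value is +1.

+1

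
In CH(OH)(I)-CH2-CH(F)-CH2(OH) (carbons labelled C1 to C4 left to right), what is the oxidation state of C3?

0

C3 has one bond to C (0), one bond to C (0), one bond to F (+1), one bond to H (-1).
Oxidation state = 0 + 0 + 1 − 1 = 0.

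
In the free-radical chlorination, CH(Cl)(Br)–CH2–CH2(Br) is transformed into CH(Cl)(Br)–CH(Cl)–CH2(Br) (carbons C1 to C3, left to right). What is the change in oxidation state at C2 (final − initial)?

+2

Before: C2 has 2 bonds to C, 2 bonds to H → oxidation state -2.
After: C2 has 2 bonds to C, 1 bond to H, 1 bond to Cl → oxidation state 0.
Δ = 0 − (-2) = +2, so this is an oxidation at C2.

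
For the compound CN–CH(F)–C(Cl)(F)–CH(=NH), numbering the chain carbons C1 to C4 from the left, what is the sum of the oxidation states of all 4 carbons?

+6

Assign +1 per bond to O/N/halogen, −1 per bond to H or an electropositive element, and 0 per bond to carbon. Tallying each carbon:
C1: 1C, 3N → 0 + 3 = +3
C2: 2C, 1H, 1F → 0 − 1 + 1 = 0
C3: 2C, 1F, 1Cl → 0 + 1 + 1 = +2
C4: 1C, 1H, 2N → 0 − 1 + 2 = +1
Sum = +3 + 0 + 2 + 1 = +6.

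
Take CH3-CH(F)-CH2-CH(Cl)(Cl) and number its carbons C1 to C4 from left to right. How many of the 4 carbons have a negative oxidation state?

Count +1 for every bond to an atom more electronegative than carbon and −1 for every bond to one less electronegative; C–C bonds are 0. Tallying each carbon:
C1: 1C, 3H → 0 − 3 = -3
C2: 2C, 1H, 1F → 0 − 1 + 1 = 0
C3: 2C, 2H → 0 − 2 = -2
C4: 1C, 1H, 2Cl → 0 − 1 + 2 = +1
2 carbons (C1, C3) meet the condition.

2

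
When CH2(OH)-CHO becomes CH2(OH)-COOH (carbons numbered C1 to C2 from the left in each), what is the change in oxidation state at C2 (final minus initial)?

Before: C2 has 1 bond to C, 1 bond to H, 2 bonds to O → oxidation state +1.
After: C2 has 1 bond to C, 3 bonds to O → oxidation state +3.
Δ = +3 − (+1) = +2, so this is an oxidation at C2.

+2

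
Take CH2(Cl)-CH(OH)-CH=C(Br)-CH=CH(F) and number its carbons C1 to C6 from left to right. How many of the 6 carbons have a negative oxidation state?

Bonds to more-electronegative neighbours contribute +1 each, bonds to H or metals contribute −1 each, and C–C bonds contribute 0. Tallying each carbon:
C1: 1C, 2H, 1Cl → 0 − 2 + 1 = -1
C2: 2C, 1H, 1O → 0 − 1 + 1 = 0
C3: 3C, 1H → 0 − 1 = -1
C4: 3C, 1Br → 0 + 1 = +1
C5: 3C, 1H → 0 − 1 = -1
C6: 2C, 1H, 1F → 0 − 1 + 1 = 0
3 carbons (C1, C3, C5) meet the condition.

3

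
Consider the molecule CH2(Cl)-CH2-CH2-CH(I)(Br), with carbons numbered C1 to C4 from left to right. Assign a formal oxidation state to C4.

C4 has one bond to C (0), one bond to I (+1), one bond to H (-1), one bond to Br (+1).
Oxidation state = 0 + 1 − 1 + 1 = +1.

+1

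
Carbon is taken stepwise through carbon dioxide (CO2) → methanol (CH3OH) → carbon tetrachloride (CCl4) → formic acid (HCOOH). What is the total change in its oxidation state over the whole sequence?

-2

Carbon oxidation states along the series — carbon dioxide: +4, methanol: -2, carbon tetrachloride: +4, formic acid: +2.
Net change = +2 − (+4) = -2.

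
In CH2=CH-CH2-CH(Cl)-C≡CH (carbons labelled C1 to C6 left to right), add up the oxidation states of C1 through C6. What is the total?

-6

Bonds to more-electronegative neighbours contribute +1 each, bonds to H or metals contribute −1 each, and C–C bonds contribute 0. Tallying each carbon:
C1: 2C, 2H → 0 − 2 = -2
C2: 3C, 1H → 0 − 1 = -1
C3: 2C, 2H → 0 − 2 = -2
C4: 2C, 1H, 1Cl → 0 − 1 + 1 = 0
C5: 4C → 0 = 0
C6: 3C, 1H → 0 − 1 = -1
Sum = -2 − 1 − 2 + 0 + 0 − 1 = -6.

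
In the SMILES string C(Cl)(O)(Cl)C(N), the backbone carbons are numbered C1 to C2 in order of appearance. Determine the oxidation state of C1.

+3

Count +1 for every bond to an atom more electronegative than carbon and −1 for every bond to one less electronegative; C–C bonds are 0.
C1 has one bond to C (0), one bond to Cl (+1), one bond to O (+1), one bond to Cl (+1).
Oxidation state = 0 + 1 + 1 + 1 = +3.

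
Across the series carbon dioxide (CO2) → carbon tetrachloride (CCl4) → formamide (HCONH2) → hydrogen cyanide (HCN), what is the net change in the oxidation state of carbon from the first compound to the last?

Carbon oxidation states along the series — carbon dioxide: +4, carbon tetrachloride: +4, formamide: +2, hydrogen cyanide: +2.
Net change = +2 − (+4) = -2.

-2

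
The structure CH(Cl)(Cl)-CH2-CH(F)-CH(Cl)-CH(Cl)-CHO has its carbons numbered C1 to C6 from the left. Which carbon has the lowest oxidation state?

C2

Each bond to a more electronegative atom (O, N, halogen) counts +1, each bond to a less electronegative atom (H, metal, B, Si) counts −1, and each C–C bond counts 0. Tallying each carbon:
C1: 1C, 1H, 2Cl → 0 − 1 + 2 = +1
C2: 2C, 2H → 0 − 2 = -2
C3: 2C, 1H, 1F → 0 − 1 + 1 = 0
C4: 2C, 1H, 1Cl → 0 − 1 + 1 = 0
C5: 2C, 1H, 1Cl → 0 − 1 + 1 = 0
C6: 1C, 1H, 2O → 0 − 1 + 2 = +1
The most reduced carbon is C2 at -2.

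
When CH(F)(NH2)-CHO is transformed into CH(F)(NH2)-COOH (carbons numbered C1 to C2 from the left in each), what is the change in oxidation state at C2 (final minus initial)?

+2

Before: C2 has 1 bond to C, 1 bond to H, 2 bonds to O → oxidation state +1.
After: C2 has 1 bond to C, 3 bonds to O → oxidation state +3.
Δ = +3 − (+1) = +2, so this is an oxidation at C2.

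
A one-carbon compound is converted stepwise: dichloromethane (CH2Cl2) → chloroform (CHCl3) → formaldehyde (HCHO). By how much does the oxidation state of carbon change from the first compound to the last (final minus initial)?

0

Carbon oxidation states along the series — dichloromethane: 0, chloroform: +2, formaldehyde: 0.
Net change = 0 − (0) = 0.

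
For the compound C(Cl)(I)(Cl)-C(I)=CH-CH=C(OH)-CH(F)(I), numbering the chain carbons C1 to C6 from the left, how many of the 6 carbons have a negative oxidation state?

Tallying each carbon's bonds:
C1: 1C, 2Cl, 1I → 0 + 2 + 1 = +3
C2: 3C, 1I → 0 + 1 = +1
C3: 3C, 1H → 0 − 1 = -1
C4: 3C, 1H → 0 − 1 = -1
C5: 3C, 1O → 0 + 1 = +1
C6: 1C, 1H, 1F, 1I → 0 − 1 + 1 + 1 = +1
2 carbons (C3, C4) meet the condition.

2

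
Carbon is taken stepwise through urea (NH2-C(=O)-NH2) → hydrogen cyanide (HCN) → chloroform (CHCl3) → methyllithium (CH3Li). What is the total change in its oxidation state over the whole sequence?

Carbon oxidation states along the series — urea: +4, hydrogen cyanide: +2, chloroform: +2, methyllithium: -4.
Net change = -4 − (+4) = -8.

-8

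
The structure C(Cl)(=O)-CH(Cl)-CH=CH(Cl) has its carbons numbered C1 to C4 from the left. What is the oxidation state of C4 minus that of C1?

C4: 2C, 1H, 1Cl → 0 − 1 + 1 = 0
C1: 1C, 2O, 1Cl → 0 + 2 + 1 = +3
Difference: 0 − (+3) = -3.

-3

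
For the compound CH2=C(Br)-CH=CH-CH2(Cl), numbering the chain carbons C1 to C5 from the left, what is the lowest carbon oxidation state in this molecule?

-2

Tallying each carbon's bonds:
C1: 2C, 2H → 0 − 2 = -2
C2: 3C, 1Br → 0 + 1 = +1
C3: 3C, 1H → 0 − 1 = -1
C4: 3C, 1H → 0 − 1 = -1
C5: 1C, 2H, 1Cl → 0 − 2 + 1 = -1
The lowest value is -2.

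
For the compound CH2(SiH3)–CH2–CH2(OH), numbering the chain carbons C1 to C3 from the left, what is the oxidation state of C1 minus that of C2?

C1: 1C, 2H, 1Si → 0 − 2 − 1 = -3
C2: 2C, 2H → 0 − 2 = -2
Difference: -3 − (-2) = -1.

-1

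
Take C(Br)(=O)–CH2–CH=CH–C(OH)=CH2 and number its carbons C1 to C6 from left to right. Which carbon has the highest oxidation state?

Tallying each carbon's bonds:
C1: 1C, 2O, 1Br → 0 + 2 + 1 = +3
C2: 2C, 2H → 0 − 2 = -2
C3: 3C, 1H → 0 − 1 = -1
C4: 3C, 1H → 0 − 1 = -1
C5: 3C, 1O → 0 + 1 = +1
C6: 2C, 2H → 0 − 2 = -2
The most oxidised carbon is C1 at +3.

C1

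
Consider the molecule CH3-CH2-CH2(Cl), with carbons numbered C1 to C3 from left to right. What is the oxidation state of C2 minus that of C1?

+1

C2: 2C, 2H → 0 − 2 = -2
C1: 1C, 3H → 0 − 3 = -3
Difference: -2 − (-3) = +1.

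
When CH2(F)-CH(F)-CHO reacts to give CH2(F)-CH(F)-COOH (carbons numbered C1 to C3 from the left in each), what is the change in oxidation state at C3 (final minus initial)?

Before: C3 has 1 bond to C, 1 bond to H, 2 bonds to O → oxidation state +1.
After: C3 has 1 bond to C, 3 bonds to O → oxidation state +3.
Δ = +3 − (+1) = +2, so this is an oxidation at C3.

+2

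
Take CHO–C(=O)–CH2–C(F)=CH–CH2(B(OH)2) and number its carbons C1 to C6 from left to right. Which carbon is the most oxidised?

Tallying each carbon's bonds:
C1: 1C, 1H, 2O → 0 − 1 + 2 = +1
C2: 2C, 2O → 0 + 2 = +2
C3: 2C, 2H → 0 − 2 = -2
C4: 3C, 1F → 0 + 1 = +1
C5: 3C, 1H → 0 − 1 = -1
C6: 1C, 2H, 1B → 0 − 2 − 1 = -3
The most oxidised carbon is C2 at +2.

C2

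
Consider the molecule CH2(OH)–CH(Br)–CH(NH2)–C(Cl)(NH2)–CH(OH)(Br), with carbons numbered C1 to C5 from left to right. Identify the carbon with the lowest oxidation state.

C1

Count +1 for every bond to an atom more electronegative than carbon and −1 for every bond to one less electronegative; C–C bonds are 0. Tallying each carbon:
C1: 1C, 2H, 1O → 0 − 2 + 1 = -1
C2: 2C, 1H, 1Br → 0 − 1 + 1 = 0
C3: 2C, 1H, 1N → 0 − 1 + 1 = 0
C4: 2C, 1N, 1Cl → 0 + 1 + 1 = +2
C5: 1C, 1H, 1O, 1Br → 0 − 1 + 1 + 1 = +1
The most reduced carbon is C1 at -1.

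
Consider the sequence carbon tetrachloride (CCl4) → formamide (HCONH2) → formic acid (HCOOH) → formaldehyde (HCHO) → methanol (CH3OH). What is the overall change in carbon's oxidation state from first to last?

Carbon oxidation states along the series — carbon tetrachloride: +4, formamide: +2, formic acid: +2, formaldehyde: 0, methanol: -2.
Net change = -2 − (+4) = -6.

-6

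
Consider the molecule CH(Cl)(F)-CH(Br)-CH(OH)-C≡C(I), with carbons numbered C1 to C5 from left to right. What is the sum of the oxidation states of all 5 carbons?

+2

Tallying each carbon's bonds:
C1: 1C, 1H, 1F, 1Cl → 0 − 1 + 1 + 1 = +1
C2: 2C, 1H, 1Br → 0 − 1 + 1 = 0
C3: 2C, 1H, 1O → 0 − 1 + 1 = 0
C4: 4C → 0 = 0
C5: 3C, 1I → 0 + 1 = +1
Sum = +1 + 0 + 0 + 0 + 1 = +2.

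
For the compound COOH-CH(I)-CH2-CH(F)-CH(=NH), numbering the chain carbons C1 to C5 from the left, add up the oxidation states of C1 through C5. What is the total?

Tallying each carbon's bonds:
C1: 1C, 3O → 0 + 3 = +3
C2: 2C, 1H, 1I → 0 − 1 + 1 = 0
C3: 2C, 2H → 0 − 2 = -2
C4: 2C, 1H, 1F → 0 − 1 + 1 = 0
C5: 1C, 1H, 2N → 0 − 1 + 2 = +1
Sum = +3 + 0 − 2 + 0 + 1 = +2.

+2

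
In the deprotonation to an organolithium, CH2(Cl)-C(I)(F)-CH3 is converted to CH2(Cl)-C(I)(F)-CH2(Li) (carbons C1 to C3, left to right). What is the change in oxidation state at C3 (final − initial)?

Before: C3 has 1 bond to C, 3 bonds to H → oxidation state -3.
After: C3 has 1 bond to C, 2 bonds to H, 1 bond to Li → oxidation state -3.
Δ = -3 − (-3) = 0, so no net redox change at C3.

0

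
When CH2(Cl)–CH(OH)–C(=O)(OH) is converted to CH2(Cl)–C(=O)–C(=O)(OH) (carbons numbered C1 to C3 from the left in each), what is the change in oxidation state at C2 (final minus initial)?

Before: C2 has 2 bonds to C, 1 bond to H, 1 bond to O → oxidation state 0.
After: C2 has 2 bonds to C, 2 bonds to O → oxidation state +2.
Δ = +2 − (0) = +2, so this is an oxidation at C2.

+2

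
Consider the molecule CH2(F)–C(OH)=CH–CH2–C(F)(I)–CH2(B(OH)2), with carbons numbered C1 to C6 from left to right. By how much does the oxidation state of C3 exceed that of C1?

C3: 3C, 1H → 0 − 1 = -1
C1: 1C, 2H, 1F → 0 − 2 + 1 = -1
Difference: -1 − (-1) = 0.

0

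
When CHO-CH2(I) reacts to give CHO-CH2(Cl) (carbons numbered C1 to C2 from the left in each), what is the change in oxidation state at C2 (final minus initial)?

Before: C2 has 1 bond to C, 2 bonds to H, 1 bond to I → oxidation state -1.
After: C2 has 1 bond to C, 2 bonds to H, 1 bond to Cl → oxidation state -1.
Δ = -1 − (-1) = 0, so no net redox change at C2.

0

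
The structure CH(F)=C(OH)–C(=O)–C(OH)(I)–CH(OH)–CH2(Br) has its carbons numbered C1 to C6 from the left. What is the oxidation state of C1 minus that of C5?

C1: 2C, 1H, 1F → 0 − 1 + 1 = 0
C5: 2C, 1H, 1O → 0 − 1 + 1 = 0
Difference: 0 − (0) = 0.

0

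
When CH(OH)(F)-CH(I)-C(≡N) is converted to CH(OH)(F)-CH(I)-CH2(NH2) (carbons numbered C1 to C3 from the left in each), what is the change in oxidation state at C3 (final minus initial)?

Before: C3 has 1 bond to C, 3 bonds to N → oxidation state +3.
After: C3 has 1 bond to C, 2 bonds to H, 1 bond to N → oxidation state -1.
Δ = -1 − (+3) = -4, so this is a reduction at C3.

-4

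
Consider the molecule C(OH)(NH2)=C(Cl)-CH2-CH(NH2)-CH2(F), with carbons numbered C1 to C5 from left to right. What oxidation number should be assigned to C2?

Each bond to a more electronegative atom (O, N, halogen) counts +1, each bond to a less electronegative atom (H, metal, B, Si) counts −1, and each C–C bond counts 0.
C2 has a double bond to C (2×0 = 0), one bond to C (0), one bond to Cl (+1).
Oxidation state = 0 + 0 + 1 = +1.

+1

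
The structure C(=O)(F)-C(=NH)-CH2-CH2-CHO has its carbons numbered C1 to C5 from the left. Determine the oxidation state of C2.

Each bond to a more electronegative atom (O, N, halogen) counts +1, each bond to a less electronegative atom (H, metal, B, Si) counts −1, and each C–C bond counts 0.
C2 has one bond to C (0), one bond to C (0), a double bond to N (2×+1 = +2).
Oxidation state = 0 + 0 + 2 = +2.

+2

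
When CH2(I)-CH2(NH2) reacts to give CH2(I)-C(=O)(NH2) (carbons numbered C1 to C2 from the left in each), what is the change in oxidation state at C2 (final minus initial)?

Before: C2 has 1 bond to C, 2 bonds to H, 1 bond to N → oxidation state -1.
After: C2 has 1 bond to C, 2 bonds to O, 1 bond to N → oxidation state +3.
Δ = +3 − (-1) = +4, so this is an oxidation at C2.

+4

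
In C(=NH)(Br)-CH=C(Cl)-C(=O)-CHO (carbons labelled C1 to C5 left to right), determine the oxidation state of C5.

Assign +1 per bond to O/N/halogen, −1 per bond to H or an electropositive element, and 0 per bond to carbon.
C5 has one bond to C (0), one bond to H (-1), a double bond to O (2×+1 = +2).
Oxidation state = 0 − 1 + 2 = +1.

+1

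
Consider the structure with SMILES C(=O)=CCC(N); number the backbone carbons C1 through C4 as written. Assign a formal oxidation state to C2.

-1

Count +1 for every bond to an atom more electronegative than carbon and −1 for every bond to one less electronegative; C–C bonds are 0.
C2 has a double bond to C (2×0 = 0), one bond to C (0), one bond to H (-1).
Oxidation state = 0 + 0 − 1 = -1.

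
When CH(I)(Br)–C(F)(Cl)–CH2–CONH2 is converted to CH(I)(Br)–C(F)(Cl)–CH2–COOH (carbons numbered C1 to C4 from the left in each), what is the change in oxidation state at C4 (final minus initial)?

0

Before: C4 has 1 bond to C, 2 bonds to O, 1 bond to N → oxidation state +3.
After: C4 has 1 bond to C, 3 bonds to O → oxidation state +3.
Δ = +3 − (+3) = 0, so no net redox change at C4.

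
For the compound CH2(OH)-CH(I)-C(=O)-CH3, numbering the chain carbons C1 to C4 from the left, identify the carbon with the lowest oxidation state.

Tallying each carbon's bonds:
C1: 1C, 2H, 1O → 0 − 2 + 1 = -1
C2: 2C, 1H, 1I → 0 − 1 + 1 = 0
C3: 2C, 2O → 0 + 2 = +2
C4: 1C, 3H → 0 − 3 = -3
The most reduced carbon is C4 at -3.

C4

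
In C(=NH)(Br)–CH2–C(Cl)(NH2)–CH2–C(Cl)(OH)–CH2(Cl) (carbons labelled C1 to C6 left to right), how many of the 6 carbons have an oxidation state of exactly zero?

0

Count +1 for every bond to an atom more electronegative than carbon and −1 for every bond to one less electronegative; C–C bonds are 0. Tallying each carbon:
C1: 1C, 2N, 1Br → 0 + 2 + 1 = +3
C2: 2C, 2H → 0 − 2 = -2
C3: 2C, 1N, 1Cl → 0 + 1 + 1 = +2
C4: 2C, 2H → 0 − 2 = -2
C5: 2C, 1O, 1Cl → 0 + 1 + 1 = +2
C6: 1C, 2H, 1Cl → 0 − 2 + 1 = -1
0 carbons meet the condition.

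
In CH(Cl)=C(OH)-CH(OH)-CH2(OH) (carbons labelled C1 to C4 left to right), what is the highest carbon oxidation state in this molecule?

Each bond to a more electronegative atom (O, N, halogen) counts +1, each bond to a less electronegative atom (H, metal, B, Si) counts −1, and each C–C bond counts 0. Tallying each carbon:
C1: 2C, 1H, 1Cl → 0 − 1 + 1 = 0
C2: 3C, 1O → 0 + 1 = +1
C3: 2C, 1H, 1O → 0 − 1 + 1 = 0
C4: 1C, 2H, 1O → 0 − 2 + 1 = -1
The highest value is +1.

+1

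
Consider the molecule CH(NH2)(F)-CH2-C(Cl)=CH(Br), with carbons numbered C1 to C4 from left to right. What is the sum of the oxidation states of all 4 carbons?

Tallying each carbon's bonds:
C1: 1C, 1H, 1N, 1F → 0 − 1 + 1 + 1 = +1
C2: 2C, 2H → 0 − 2 = -2
C3: 3C, 1Cl → 0 + 1 = +1
C4: 2C, 1H, 1Br → 0 − 1 + 1 = 0
Sum = +1 − 2 + 1 + 0 = 0.

0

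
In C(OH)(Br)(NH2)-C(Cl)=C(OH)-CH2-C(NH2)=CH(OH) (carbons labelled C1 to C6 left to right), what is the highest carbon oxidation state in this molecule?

+3

Assign +1 per bond to O/N/halogen, −1 per bond to H or an electropositive element, and 0 per bond to carbon. Tallying each carbon:
C1: 1C, 1O, 1N, 1Br → 0 + 1 + 1 + 1 = +3
C2: 3C, 1Cl → 0 + 1 = +1
C3: 3C, 1O → 0 + 1 = +1
C4: 2C, 2H → 0 − 2 = -2
C5: 3C, 1N → 0 + 1 = +1
C6: 2C, 1H, 1O → 0 − 1 + 1 = 0
The highest value is +3.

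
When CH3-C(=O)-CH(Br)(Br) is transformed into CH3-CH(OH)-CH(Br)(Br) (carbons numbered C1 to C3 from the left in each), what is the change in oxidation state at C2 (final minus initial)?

Before: C2 has 2 bonds to C, 2 bonds to O → oxidation state +2.
After: C2 has 2 bonds to C, 1 bond to H, 1 bond to O → oxidation state 0.
Δ = 0 − (+2) = -2, so this is a reduction at C2.

-2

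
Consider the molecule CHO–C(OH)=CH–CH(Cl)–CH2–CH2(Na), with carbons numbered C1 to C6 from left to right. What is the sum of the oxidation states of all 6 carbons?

Tallying each carbon's bonds:
C1: 1C, 1H, 2O → 0 − 1 + 2 = +1
C2: 3C, 1O → 0 + 1 = +1
C3: 3C, 1H → 0 − 1 = -1
C4: 2C, 1H, 1Cl → 0 − 1 + 1 = 0
C5: 2C, 2H → 0 − 2 = -2
C6: 1C, 2H, 1Na → 0 − 2 − 1 = -3
Sum = +1 + 1 − 1 + 0 − 2 − 3 = -4.

-4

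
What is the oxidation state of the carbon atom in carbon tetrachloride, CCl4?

The carbon has one bond to Cl (+1), one bond to Cl (+1), one bond to Cl (+1), one bond to Cl (+1).
Oxidation state = +1 + 1 + 1 + 1 = +4.

+4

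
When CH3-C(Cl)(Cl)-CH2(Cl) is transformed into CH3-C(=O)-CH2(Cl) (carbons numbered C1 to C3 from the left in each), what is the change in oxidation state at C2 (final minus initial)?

Before: C2 has 2 bonds to C, 2 bonds to Cl → oxidation state +2.
After: C2 has 2 bonds to C, 2 bonds to O → oxidation state +2.
Δ = +2 − (+2) = 0, so no net redox change at C2.

0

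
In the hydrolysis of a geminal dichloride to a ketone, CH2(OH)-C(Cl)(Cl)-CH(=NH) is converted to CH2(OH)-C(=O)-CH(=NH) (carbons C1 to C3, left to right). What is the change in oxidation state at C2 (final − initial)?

Before: C2 has 2 bonds to C, 2 bonds to Cl → oxidation state +2.
After: C2 has 2 bonds to C, 2 bonds to O → oxidation state +2.
Δ = +2 − (+2) = 0, so no net redox change at C2.

0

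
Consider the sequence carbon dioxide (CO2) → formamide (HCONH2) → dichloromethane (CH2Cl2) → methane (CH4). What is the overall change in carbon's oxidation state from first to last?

-8

Carbon oxidation states along the series — carbon dioxide: +4, formamide: +2, dichloromethane: 0, methane: -4.
Net change = -4 − (+4) = -8.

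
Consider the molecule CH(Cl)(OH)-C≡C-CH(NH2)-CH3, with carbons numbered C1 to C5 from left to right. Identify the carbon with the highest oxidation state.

C1

Tallying each carbon's bonds:
C1: 1C, 1H, 1O, 1Cl → 0 − 1 + 1 + 1 = +1
C2: 4C → 0 = 0
C3: 4C → 0 = 0
C4: 2C, 1H, 1N → 0 − 1 + 1 = 0
C5: 1C, 3H → 0 − 3 = -3
The most oxidised carbon is C1 at +1.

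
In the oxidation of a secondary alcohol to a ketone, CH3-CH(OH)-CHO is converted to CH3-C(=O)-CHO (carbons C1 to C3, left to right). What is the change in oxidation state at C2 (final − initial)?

Before: C2 has 2 bonds to C, 1 bond to H, 1 bond to O → oxidation state 0.
After: C2 has 2 bonds to C, 2 bonds to O → oxidation state +2.
Δ = +2 − (0) = +2, so this is an oxidation at C2.

+2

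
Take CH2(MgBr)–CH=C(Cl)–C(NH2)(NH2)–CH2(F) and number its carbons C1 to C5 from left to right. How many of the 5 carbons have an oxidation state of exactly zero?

Assign +1 per bond to O/N/halogen, −1 per bond to H or an electropositive element, and 0 per bond to carbon. Tallying each carbon:
C1: 1C, 2H, 1Mg → 0 − 2 − 1 = -3
C2: 3C, 1H → 0 − 1 = -1
C3: 3C, 1Cl → 0 + 1 = +1
C4: 2C, 2N → 0 + 2 = +2
C5: 1C, 2H, 1F → 0 − 2 + 1 = -1
0 carbons meet the condition.

0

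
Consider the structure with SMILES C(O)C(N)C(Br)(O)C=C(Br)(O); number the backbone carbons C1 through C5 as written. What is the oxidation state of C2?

0

C2 has one bond to C (0), one bond to C (0), one bond to H (-1), one bond to N (+1).
Oxidation state = 0 + 0 − 1 + 1 = 0.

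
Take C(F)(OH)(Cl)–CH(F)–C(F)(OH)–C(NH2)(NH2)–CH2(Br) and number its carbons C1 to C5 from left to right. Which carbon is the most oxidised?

Assign +1 per bond to O/N/halogen, −1 per bond to H or an electropositive element, and 0 per bond to carbon. Tallying each carbon:
C1: 1C, 1O, 1F, 1Cl → 0 + 1 + 1 + 1 = +3
C2: 2C, 1H, 1F → 0 − 1 + 1 = 0
C3: 2C, 1O, 1F → 0 + 1 + 1 = +2
C4: 2C, 2N → 0 + 2 = +2
C5: 1C, 2H, 1Br → 0 − 2 + 1 = -1
The most oxidised carbon is C1 at +3.

C1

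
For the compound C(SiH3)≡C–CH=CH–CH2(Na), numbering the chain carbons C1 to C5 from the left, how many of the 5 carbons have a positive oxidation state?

Count +1 for every bond to an atom more electronegative than carbon and −1 for every bond to one less electronegative; C–C bonds are 0. Tallying each carbon:
C1: 3C, 1Si → 0 − 1 = -1
C2: 4C → 0 = 0
C3: 3C, 1H → 0 − 1 = -1
C4: 3C, 1H → 0 − 1 = -1
C5: 1C, 2H, 1Na → 0 − 2 − 1 = -3
0 carbons meet the condition.

0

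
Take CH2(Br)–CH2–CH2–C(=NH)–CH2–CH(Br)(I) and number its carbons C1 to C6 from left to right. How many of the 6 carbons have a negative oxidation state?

Tallying each carbon's bonds:
C1: 1C, 2H, 1Br → 0 − 2 + 1 = -1
C2: 2C, 2H → 0 − 2 = -2
C3: 2C, 2H → 0 − 2 = -2
C4: 2C, 2N → 0 + 2 = +2
C5: 2C, 2H → 0 − 2 = -2
C6: 1C, 1H, 1Br, 1I → 0 − 1 + 1 + 1 = +1
4 carbons (C1, C2, C3, C5) meet the condition.

4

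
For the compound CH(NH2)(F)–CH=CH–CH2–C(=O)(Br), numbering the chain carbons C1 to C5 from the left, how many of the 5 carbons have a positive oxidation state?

2

Bonds to more-electronegative neighbours contribute +1 each, bonds to H or metals contribute −1 each, and C–C bonds contribute 0. Tallying each carbon:
C1: 1C, 1H, 1N, 1F → 0 − 1 + 1 + 1 = +1
C2: 3C, 1H → 0 − 1 = -1
C3: 3C, 1H → 0 − 1 = -1
C4: 2C, 2H → 0 − 2 = -2
C5: 1C, 2O, 1Br → 0 + 2 + 1 = +3
2 carbons (C1, C5) meet the condition.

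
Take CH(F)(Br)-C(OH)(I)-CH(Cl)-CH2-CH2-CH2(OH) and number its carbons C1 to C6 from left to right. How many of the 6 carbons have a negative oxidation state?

Assign +1 per bond to O/N/halogen, −1 per bond to H or an electropositive element, and 0 per bond to carbon. Tallying each carbon:
C1: 1C, 1H, 1F, 1Br → 0 − 1 + 1 + 1 = +1
C2: 2C, 1O, 1I → 0 + 1 + 1 = +2
C3: 2C, 1H, 1Cl → 0 − 1 + 1 = 0
C4: 2C, 2H → 0 − 2 = -2
C5: 2C, 2H → 0 − 2 = -2
C6: 1C, 2H, 1O → 0 − 2 + 1 = -1
3 carbons (C4, C5, C6) meet the condition.

3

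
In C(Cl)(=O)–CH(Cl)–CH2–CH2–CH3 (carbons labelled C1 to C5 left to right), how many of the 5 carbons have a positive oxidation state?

Assign +1 per bond to O/N/halogen, −1 per bond to H or an electropositive element, and 0 per bond to carbon. Tallying each carbon:
C1: 1C, 2O, 1Cl → 0 + 2 + 1 = +3
C2: 2C, 1H, 1Cl → 0 − 1 + 1 = 0
C3: 2C, 2H → 0 − 2 = -2
C4: 2C, 2H → 0 − 2 = -2
C5: 1C, 3H → 0 − 3 = -3
1 carbon (C1) meets the condition.

1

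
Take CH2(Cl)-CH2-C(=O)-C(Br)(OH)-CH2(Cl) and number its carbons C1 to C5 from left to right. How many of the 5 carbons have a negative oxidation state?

3

Tallying each carbon's bonds:
C1: 1C, 2H, 1Cl → 0 − 2 + 1 = -1
C2: 2C, 2H → 0 − 2 = -2
C3: 2C, 2O → 0 + 2 = +2
C4: 2C, 1O, 1Br → 0 + 1 + 1 = +2
C5: 1C, 2H, 1Cl → 0 − 2 + 1 = -1
3 carbons (C1, C2, C5) meet the condition.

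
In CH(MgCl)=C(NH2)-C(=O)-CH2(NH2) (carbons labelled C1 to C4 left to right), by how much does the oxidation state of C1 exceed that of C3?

-4

C1: 2C, 1H, 1Mg → 0 − 1 − 1 = -2
C3: 2C, 2O → 0 + 2 = +2
Difference: -2 − (+2) = -4.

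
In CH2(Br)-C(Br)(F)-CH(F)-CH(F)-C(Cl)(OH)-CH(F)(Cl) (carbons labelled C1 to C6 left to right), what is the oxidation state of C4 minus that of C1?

+1

C4: 2C, 1H, 1F → 0 − 1 + 1 = 0
C1: 1C, 2H, 1Br → 0 − 2 + 1 = -1
Difference: 0 − (-1) = +1.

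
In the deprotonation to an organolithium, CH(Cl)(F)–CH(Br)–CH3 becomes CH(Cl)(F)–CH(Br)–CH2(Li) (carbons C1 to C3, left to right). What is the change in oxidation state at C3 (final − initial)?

0

Before: C3 has 1 bond to C, 3 bonds to H → oxidation state -3.
After: C3 has 1 bond to C, 2 bonds to H, 1 bond to Li → oxidation state -3.
Δ = -3 − (-3) = 0, so no net redox change at C3.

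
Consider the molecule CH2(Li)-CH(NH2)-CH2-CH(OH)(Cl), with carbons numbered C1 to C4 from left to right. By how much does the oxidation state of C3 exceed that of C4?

-3

C3: 2C, 2H → 0 − 2 = -2
C4: 1C, 1H, 1O, 1Cl → 0 − 1 + 1 + 1 = +1
Difference: -2 − (+1) = -3.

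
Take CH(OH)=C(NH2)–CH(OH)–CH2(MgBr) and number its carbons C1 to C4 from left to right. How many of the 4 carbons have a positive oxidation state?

Tallying each carbon's bonds:
C1: 2C, 1H, 1O → 0 − 1 + 1 = 0
C2: 3C, 1N → 0 + 1 = +1
C3: 2C, 1H, 1O → 0 − 1 + 1 = 0
C4: 1C, 2H, 1Mg → 0 − 2 − 1 = -3
1 carbon (C2) meets the condition.

1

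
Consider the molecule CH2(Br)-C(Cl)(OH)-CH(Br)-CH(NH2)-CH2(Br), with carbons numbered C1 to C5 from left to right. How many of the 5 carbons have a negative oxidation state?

2

Tallying each carbon's bonds:
C1: 1C, 2H, 1Br → 0 − 2 + 1 = -1
C2: 2C, 1O, 1Cl → 0 + 1 + 1 = +2
C3: 2C, 1H, 1Br → 0 − 1 + 1 = 0
C4: 2C, 1H, 1N → 0 − 1 + 1 = 0
C5: 1C, 2H, 1Br → 0 − 2 + 1 = -1
2 carbons (C1, C5) meet the condition.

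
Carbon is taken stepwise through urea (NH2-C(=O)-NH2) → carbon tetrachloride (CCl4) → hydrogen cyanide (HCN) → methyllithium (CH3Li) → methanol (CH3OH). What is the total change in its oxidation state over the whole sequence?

Carbon oxidation states along the series — urea: +4, carbon tetrachloride: +4, hydrogen cyanide: +2, methyllithium: -4, methanol: -2.
Net change = -2 − (+4) = -6.

-6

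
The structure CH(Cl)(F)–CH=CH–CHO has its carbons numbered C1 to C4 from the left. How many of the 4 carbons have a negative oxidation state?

2

Tallying each carbon's bonds:
C1: 1C, 1H, 1F, 1Cl → 0 − 1 + 1 + 1 = +1
C2: 3C, 1H → 0 − 1 = -1
C3: 3C, 1H → 0 − 1 = -1
C4: 1C, 1H, 2O → 0 − 1 + 2 = +1
2 carbons (C2, C3) meet the condition.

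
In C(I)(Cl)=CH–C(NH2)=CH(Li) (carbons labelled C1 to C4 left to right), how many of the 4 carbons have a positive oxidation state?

Tallying each carbon's bonds:
C1: 2C, 1Cl, 1I → 0 + 1 + 1 = +2
C2: 3C, 1H → 0 − 1 = -1
C3: 3C, 1N → 0 + 1 = +1
C4: 2C, 1H, 1Li → 0 − 1 − 1 = -2
2 carbons (C1, C3) meet the condition.

2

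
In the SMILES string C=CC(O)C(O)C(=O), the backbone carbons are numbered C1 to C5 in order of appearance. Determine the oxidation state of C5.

+1

C5 has one bond to C (0), a double bond to O (2×+1 = +2), one bond to H (-1).
Oxidation state = 0 + 2 − 1 = +1.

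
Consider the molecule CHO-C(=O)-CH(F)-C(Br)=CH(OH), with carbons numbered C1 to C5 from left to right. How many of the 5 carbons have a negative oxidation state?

Bonds to more-electronegative neighbours contribute +1 each, bonds to H or metals contribute −1 each, and C–C bonds contribute 0. Tallying each carbon:
C1: 1C, 1H, 2O → 0 − 1 + 2 = +1
C2: 2C, 2O → 0 + 2 = +2
C3: 2C, 1H, 1F → 0 − 1 + 1 = 0
C4: 3C, 1Br → 0 + 1 = +1
C5: 2C, 1H, 1O → 0 − 1 + 1 = 0
0 carbons meet the condition.

0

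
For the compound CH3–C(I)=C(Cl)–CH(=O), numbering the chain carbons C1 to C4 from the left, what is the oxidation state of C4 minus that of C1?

C4: 1C, 1H, 2O → 0 − 1 + 2 = +1
C1: 1C, 3H → 0 − 3 = -3
Difference: +1 − (-3) = +4.

+4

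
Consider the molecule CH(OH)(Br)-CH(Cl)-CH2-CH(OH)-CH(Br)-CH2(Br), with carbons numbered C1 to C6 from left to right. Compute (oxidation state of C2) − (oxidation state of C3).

C2: 2C, 1H, 1Cl → 0 − 1 + 1 = 0
C3: 2C, 2H → 0 − 2 = -2
Difference: 0 − (-2) = +2.

+2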